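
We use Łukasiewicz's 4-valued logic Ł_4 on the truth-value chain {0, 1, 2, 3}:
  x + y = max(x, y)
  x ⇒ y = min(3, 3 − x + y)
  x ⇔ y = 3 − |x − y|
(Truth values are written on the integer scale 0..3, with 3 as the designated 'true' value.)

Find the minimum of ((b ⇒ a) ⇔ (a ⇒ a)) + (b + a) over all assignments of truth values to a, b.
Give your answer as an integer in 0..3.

Take a = 0, b = 1:
b ⇒ a = 1 ⇒ 0 = 2
a ⇒ a = 0 ⇒ 0 = 3
(b ⇒ a) ⇔ (a ⇒ a) = 2 ⇔ 3 = 2
b + a = 1 + 0 = 1
((b ⇒ a) ⇔ (a ⇒ a)) + (b + a) = 2 + 1 = 2
No assignment yields a value below 2, so this is the minimum.

2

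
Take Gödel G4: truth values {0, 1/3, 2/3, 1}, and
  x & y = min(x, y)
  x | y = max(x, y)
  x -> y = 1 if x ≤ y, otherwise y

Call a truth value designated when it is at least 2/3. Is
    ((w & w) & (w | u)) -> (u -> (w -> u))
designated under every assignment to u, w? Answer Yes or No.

u = 0, w = 0 ↦ 1
u = 0, w = 1/3 ↦ 1
u = 0, w = 2/3 ↦ 1
u = 0, w = 1 ↦ 1
u = 1/3, w = 0 ↦ 1
u = 1/3, w = 1/3 ↦ 1
u = 1/3, w = 2/3 ↦ 1
u = 1/3, w = 1 ↦ 1
u = 2/3, w = 0 ↦ 1
u = 2/3, w = 1/3 ↦ 1
u = 2/3, w = 2/3 ↦ 1
u = 2/3, w = 1 ↦ 1
u = 1, w = 0 ↦ 1
u = 1, w = 1/3 ↦ 1
u = 1, w = 2/3 ↦ 1
u = 1, w = 1 ↦ 1
Every assignment gives a value ≥ 2/3.

Yes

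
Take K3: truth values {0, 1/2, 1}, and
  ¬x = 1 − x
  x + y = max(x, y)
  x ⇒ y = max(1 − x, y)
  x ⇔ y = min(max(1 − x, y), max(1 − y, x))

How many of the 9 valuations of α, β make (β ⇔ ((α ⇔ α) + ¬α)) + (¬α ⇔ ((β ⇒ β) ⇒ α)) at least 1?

2

α = 0, β = 0 ↦ 0  <
α = 0, β = 1/2 ↦ 1/2  <
α = 0, β = 1 ↦ 1  ≥
α = 1/2, β = 0 ↦ 1/2  <
α = 1/2, β = 1/2 ↦ 1/2  <
α = 1/2, β = 1 ↦ 1/2  <
α = 1, β = 0 ↦ 0  <
α = 1, β = 1/2 ↦ 1/2  <
α = 1, β = 1 ↦ 1  ≥
So 2 of the 9 assignments meet the threshold.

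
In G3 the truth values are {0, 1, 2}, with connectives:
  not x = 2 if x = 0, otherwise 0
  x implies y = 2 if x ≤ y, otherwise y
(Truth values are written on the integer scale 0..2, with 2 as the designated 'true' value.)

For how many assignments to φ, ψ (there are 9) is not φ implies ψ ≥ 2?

7

φ = 0, ψ = 0 ↦ 0  <
φ = 0, ψ = 1 ↦ 1  <
φ = 0, ψ = 2 ↦ 2  ≥
φ = 1, ψ = 0 ↦ 2  ≥
φ = 1, ψ = 1 ↦ 2  ≥
φ = 1, ψ = 2 ↦ 2  ≥
φ = 2, ψ = 0 ↦ 2  ≥
φ = 2, ψ = 1 ↦ 2  ≥
φ = 2, ψ = 2 ↦ 2  ≥
So 7 of the 9 assignments meet the threshold.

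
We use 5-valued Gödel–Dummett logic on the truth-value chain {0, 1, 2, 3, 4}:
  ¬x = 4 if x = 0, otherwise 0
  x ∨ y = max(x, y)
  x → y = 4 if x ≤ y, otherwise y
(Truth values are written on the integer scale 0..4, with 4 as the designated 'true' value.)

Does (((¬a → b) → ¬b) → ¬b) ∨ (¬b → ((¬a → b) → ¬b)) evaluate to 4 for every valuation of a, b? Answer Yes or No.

At a = 2, b = 2, for instance:
¬a = ¬2 = 0
¬a → b = 0 → 2 = 4
¬b = ¬2 = 0
(¬a → b) → ¬b = 4 → 0 = 0
¬b = ¬2 = 0
((¬a → b) → ¬b) → ¬b = 0 → 0 = 4
¬b → ((¬a → b) → ¬b) = 0 → 0 = 4
(((¬a → b) → ¬b) → ¬b) ∨ (¬b → ((¬a → b) → ¬b)) = 4 ∨ 4 = 4
and checking the remaining 24 assignments likewise gives ≥ 4 in every case.

Yes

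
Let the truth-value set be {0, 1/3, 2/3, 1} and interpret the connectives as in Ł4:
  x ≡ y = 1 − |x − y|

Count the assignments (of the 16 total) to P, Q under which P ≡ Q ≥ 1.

P = 0, Q = 0 ↦ 1  ≥
P = 0, Q = 1/3 ↦ 2/3  <
P = 0, Q = 2/3 ↦ 1/3  <
P = 0, Q = 1 ↦ 0  <
P = 1/3, Q = 0 ↦ 2/3  <
P = 1/3, Q = 1/3 ↦ 1  ≥
P = 1/3, Q = 2/3 ↦ 2/3  <
P = 1/3, Q = 1 ↦ 1/3  <
P = 2/3, Q = 0 ↦ 1/3  <
P = 2/3, Q = 1/3 ↦ 2/3  <
P = 2/3, Q = 2/3 ↦ 1  ≥
P = 2/3, Q = 1 ↦ 2/3  <
P = 1, Q = 0 ↦ 0  <
P = 1, Q = 1/3 ↦ 1/3  <
P = 1, Q = 2/3 ↦ 2/3  <
P = 1, Q = 1 ↦ 1  ≥
So 4 of the 16 assignments meet the threshold.

4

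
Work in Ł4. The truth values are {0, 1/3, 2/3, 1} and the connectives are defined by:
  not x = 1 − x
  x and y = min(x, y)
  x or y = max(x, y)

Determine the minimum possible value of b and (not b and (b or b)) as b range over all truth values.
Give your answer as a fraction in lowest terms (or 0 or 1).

0

Take b = 0:
not b = not 0 = 1
b or b = 0 or 0 = 0
not b and (b or b) = 1 and 0 = 0
b and (not b and (b or b)) = 0 and 0 = 0
No assignment yields a value below 0, so this is the minimum.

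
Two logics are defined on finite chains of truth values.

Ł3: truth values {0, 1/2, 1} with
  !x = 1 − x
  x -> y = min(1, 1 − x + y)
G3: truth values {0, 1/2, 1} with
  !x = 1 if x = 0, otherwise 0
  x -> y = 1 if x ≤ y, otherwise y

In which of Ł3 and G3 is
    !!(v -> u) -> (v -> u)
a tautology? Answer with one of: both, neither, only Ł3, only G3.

only Ł3

In Ł3: every assignment gives 1 — tautology.
In G3: at u = 1/2, v = 1 the value is 1/2 — not a tautology.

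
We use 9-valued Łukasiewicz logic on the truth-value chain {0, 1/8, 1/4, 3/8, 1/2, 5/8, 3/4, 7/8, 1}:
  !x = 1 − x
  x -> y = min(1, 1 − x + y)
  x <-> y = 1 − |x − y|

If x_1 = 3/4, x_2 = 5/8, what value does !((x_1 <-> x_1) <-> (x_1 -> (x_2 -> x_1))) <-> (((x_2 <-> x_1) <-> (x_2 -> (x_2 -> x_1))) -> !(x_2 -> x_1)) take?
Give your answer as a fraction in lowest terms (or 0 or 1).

x_1 <-> x_1 = 3/4 <-> 3/4 = 1
x_2 -> x_1 = 5/8 -> 3/4 = 1
x_1 -> (x_2 -> x_1) = 3/4 -> 1 = 1
(x_1 <-> x_1) <-> (x_1 -> (x_2 -> x_1)) = 1 <-> 1 = 1
!((x_1 <-> x_1) <-> (x_1 -> (x_2 -> x_1))) = !1 = 0
x_2 <-> x_1 = 5/8 <-> 3/4 = 7/8
x_2 -> x_1 = 5/8 -> 3/4 = 1
x_2 -> (x_2 -> x_1) = 5/8 -> 1 = 1
(x_2 <-> x_1) <-> (x_2 -> (x_2 -> x_1)) = 7/8 <-> 1 = 7/8
x_2 -> x_1 = 5/8 -> 3/4 = 1
!(x_2 -> x_1) = !1 = 0
((x_2 <-> x_1) <-> (x_2 -> (x_2 -> x_1))) -> !(x_2 -> x_1) = 7/8 -> 0 = 1/8
!((x_1 <-> x_1) <-> (x_1 -> (x_2 -> x_1))) <-> (((x_2 <-> x_1) <-> (x_2 -> (x_2 -> x_1))) -> !(x_2 -> x_1)) = 0 <-> 1/8 = 7/8

7/8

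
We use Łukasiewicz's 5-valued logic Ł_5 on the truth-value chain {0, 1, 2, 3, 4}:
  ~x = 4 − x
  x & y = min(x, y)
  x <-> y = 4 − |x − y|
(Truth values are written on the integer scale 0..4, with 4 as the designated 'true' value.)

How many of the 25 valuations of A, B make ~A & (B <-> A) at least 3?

5

value 4: 1 assignment (counts)
value 3: 4 assignments (counts)
value 2: 7 assignments
value 1: 7 assignments
value 0: 6 assignments
So 5 of the 25 assignments meet the threshold.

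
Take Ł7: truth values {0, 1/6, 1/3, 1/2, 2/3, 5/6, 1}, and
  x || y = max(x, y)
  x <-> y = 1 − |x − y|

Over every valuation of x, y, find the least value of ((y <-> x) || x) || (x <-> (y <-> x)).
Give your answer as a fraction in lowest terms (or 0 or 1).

Take x = 0, y = 1/2:
y <-> x = 1/2 <-> 0 = 1/2
(y <-> x) || x = 1/2 || 0 = 1/2
y <-> x = 1/2 <-> 0 = 1/2
x <-> (y <-> x) = 0 <-> 1/2 = 1/2
((y <-> x) || x) || (x <-> (y <-> x)) = 1/2 || 1/2 = 1/2
No assignment yields a value below 1/2, so this is the minimum.

1/2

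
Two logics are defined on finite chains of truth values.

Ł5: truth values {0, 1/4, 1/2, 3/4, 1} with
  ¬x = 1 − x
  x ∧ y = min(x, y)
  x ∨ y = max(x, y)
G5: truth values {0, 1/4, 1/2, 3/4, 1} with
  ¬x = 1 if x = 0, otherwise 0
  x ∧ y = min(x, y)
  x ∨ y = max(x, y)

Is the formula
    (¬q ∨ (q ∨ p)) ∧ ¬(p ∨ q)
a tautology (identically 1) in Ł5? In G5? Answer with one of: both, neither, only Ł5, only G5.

In Ł5: at p = 0, q = 1/4 the value is 3/4 — not a tautology.
In G5: at p = 0, q = 1/4 the value is 0 — not a tautology.

neither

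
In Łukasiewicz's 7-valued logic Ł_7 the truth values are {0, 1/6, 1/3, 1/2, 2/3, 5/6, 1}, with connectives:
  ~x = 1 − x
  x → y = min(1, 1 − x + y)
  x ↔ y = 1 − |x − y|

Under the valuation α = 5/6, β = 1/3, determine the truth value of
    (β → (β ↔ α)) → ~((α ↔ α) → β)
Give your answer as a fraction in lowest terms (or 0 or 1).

β ↔ α = 1/3 ↔ 5/6 = 1/2
β → (β ↔ α) = 1/3 → 1/2 = 1
α ↔ α = 5/6 ↔ 5/6 = 1
(α ↔ α) → β = 1 → 1/3 = 1/3
~((α ↔ α) → β) = ~1/3 = 2/3
(β → (β ↔ α)) → ~((α ↔ α) → β) = 1 → 2/3 = 2/3

2/3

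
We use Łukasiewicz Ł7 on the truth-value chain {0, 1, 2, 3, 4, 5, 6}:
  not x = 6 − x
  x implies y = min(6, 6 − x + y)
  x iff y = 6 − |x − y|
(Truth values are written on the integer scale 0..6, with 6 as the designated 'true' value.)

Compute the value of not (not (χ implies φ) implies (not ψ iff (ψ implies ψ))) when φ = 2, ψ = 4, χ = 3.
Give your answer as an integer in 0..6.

χ implies φ = 3 implies 2 = 5
not (χ implies φ) = not 5 = 1
not ψ = not 4 = 2
ψ implies ψ = 4 implies 4 = 6
not ψ iff (ψ implies ψ) = 2 iff 6 = 2
not (χ implies φ) implies (not ψ iff (ψ implies ψ)) = 1 implies 2 = 6
not (not (χ implies φ) implies (not ψ iff (ψ implies ψ))) = not 6 = 0

0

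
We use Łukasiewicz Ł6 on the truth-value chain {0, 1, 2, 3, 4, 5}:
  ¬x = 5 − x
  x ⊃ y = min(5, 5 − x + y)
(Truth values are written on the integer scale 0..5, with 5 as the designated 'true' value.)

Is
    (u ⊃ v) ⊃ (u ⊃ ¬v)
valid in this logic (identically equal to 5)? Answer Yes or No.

Counterexample: take u = 1, v = 5.
u ⊃ v = 1 ⊃ 5 = 5
¬v = ¬5 = 0
u ⊃ ¬v = 1 ⊃ 0 = 4
(u ⊃ v) ⊃ (u ⊃ ¬v) = 5 ⊃ 4 = 4
This gives 4 ≠ 5.

No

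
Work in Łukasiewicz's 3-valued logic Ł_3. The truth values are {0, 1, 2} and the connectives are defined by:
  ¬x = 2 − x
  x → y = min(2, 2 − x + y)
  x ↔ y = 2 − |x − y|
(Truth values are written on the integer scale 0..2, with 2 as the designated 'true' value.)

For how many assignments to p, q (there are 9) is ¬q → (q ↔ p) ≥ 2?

p = 0, q = 0 ↦ 2  ≥
p = 0, q = 1 ↦ 2  ≥
p = 0, q = 2 ↦ 2  ≥
p = 1, q = 0 ↦ 1  <
p = 1, q = 1 ↦ 2  ≥
p = 1, q = 2 ↦ 2  ≥
p = 2, q = 0 ↦ 0  <
p = 2, q = 1 ↦ 2  ≥
p = 2, q = 2 ↦ 2  ≥
So 7 of the 9 assignments meet the threshold.

7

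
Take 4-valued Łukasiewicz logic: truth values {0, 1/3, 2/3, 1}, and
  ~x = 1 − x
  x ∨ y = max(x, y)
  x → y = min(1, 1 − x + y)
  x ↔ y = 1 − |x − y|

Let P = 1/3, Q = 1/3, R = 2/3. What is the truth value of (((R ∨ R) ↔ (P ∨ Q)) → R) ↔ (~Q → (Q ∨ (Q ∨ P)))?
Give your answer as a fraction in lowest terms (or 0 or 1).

2/3

R ∨ R = 2/3 ∨ 2/3 = 2/3
P ∨ Q = 1/3 ∨ 1/3 = 1/3
(R ∨ R) ↔ (P ∨ Q) = 2/3 ↔ 1/3 = 2/3
((R ∨ R) ↔ (P ∨ Q)) → R = 2/3 → 2/3 = 1
~Q = ~1/3 = 2/3
Q ∨ P = 1/3 ∨ 1/3 = 1/3
Q ∨ (Q ∨ P) = 1/3 ∨ 1/3 = 1/3
~Q → (Q ∨ (Q ∨ P)) = 2/3 → 1/3 = 2/3
(((R ∨ R) ↔ (P ∨ Q)) → R) ↔ (~Q → (Q ∨ (Q ∨ P))) = 1 ↔ 2/3 = 2/3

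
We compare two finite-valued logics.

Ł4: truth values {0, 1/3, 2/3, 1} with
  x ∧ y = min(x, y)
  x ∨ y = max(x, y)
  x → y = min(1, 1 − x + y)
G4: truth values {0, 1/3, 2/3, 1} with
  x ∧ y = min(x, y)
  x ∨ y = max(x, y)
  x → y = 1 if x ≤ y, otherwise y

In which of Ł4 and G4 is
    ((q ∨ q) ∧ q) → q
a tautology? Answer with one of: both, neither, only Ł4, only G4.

both

In Ł4: every assignment gives 1 — tautology.
In G4: every assignment gives 1 — tautology.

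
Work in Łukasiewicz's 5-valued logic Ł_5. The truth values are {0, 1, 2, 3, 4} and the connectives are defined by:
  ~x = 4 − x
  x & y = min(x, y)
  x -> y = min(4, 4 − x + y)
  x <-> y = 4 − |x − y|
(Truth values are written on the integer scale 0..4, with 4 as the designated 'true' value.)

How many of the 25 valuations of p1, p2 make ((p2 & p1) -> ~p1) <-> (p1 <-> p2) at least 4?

value 4: 5 assignments (counts)
value 3: 6 assignments
value 2: 8 assignments
value 1: 3 assignments
value 0: 3 assignments
So 5 of the 25 assignments meet the threshold.

5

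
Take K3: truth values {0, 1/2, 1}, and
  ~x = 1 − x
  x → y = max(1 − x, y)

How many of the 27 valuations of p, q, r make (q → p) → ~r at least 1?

value 1: 11 assignments (counts)
value 1/2: 11 assignments
value 0: 5 assignments
So 11 of the 27 assignments meet the threshold.

11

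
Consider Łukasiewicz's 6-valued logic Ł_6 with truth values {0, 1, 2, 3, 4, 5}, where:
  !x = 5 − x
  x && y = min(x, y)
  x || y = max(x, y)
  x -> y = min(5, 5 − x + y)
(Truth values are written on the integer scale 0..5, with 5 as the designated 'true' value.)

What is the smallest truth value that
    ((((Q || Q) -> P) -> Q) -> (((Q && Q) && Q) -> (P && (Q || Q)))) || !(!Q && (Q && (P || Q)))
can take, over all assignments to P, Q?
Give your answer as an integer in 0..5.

3

Take P = 0, Q = 3:
Q || Q = 3 || 3 = 3
(Q || Q) -> P = 3 -> 0 = 2
((Q || Q) -> P) -> Q = 2 -> 3 = 5
Q && Q = 3 && 3 = 3
(Q && Q) && Q = 3 && 3 = 3
Q || Q = 3 || 3 = 3
P && (Q || Q) = 0 && 3 = 0
((Q && Q) && Q) -> (P && (Q || Q)) = 3 -> 0 = 2
(((Q || Q) -> P) -> Q) -> (((Q && Q) && Q) -> (P && (Q || Q))) = 5 -> 2 = 2
!Q = !3 = 2
P || Q = 0 || 3 = 3
Q && (P || Q) = 3 && 3 = 3
!Q && (Q && (P || Q)) = 2 && 3 = 2
!(!Q && (Q && (P || Q))) = !2 = 3
((((Q || Q) -> P) -> Q) -> (((Q && Q) && Q) -> (P && (Q || Q)))) || !(!Q && (Q && (P || Q))) = 2 || 3 = 3
No assignment yields a value below 3, so this is the minimum.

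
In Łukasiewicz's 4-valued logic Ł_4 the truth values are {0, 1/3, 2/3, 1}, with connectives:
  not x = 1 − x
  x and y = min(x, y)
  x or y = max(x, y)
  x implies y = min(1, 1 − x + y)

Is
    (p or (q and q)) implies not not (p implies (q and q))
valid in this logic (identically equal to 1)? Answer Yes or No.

No

Counterexample: take p = 2/3, q = 0.
q and q = 0 and 0 = 0
p or (q and q) = 2/3 or 0 = 2/3
q and q = 0 and 0 = 0
p implies (q and q) = 2/3 implies 0 = 1/3
not (p implies (q and q)) = not 1/3 = 2/3
not not (p implies (q and q)) = not 2/3 = 1/3
(p or (q and q)) implies not not (p implies (q and q)) = 2/3 implies 1/3 = 2/3
This gives 2/3 ≠ 1.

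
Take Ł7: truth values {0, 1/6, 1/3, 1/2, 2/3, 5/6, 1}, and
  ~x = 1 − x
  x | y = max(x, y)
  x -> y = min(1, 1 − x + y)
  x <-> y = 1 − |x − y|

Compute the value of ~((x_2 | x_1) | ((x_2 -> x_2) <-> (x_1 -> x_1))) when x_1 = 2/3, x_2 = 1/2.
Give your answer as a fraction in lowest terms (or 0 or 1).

x_2 | x_1 = 1/2 | 2/3 = 2/3
x_2 -> x_2 = 1/2 -> 1/2 = 1
x_1 -> x_1 = 2/3 -> 2/3 = 1
(x_2 -> x_2) <-> (x_1 -> x_1) = 1 <-> 1 = 1
(x_2 | x_1) | ((x_2 -> x_2) <-> (x_1 -> x_1)) = 2/3 | 1 = 1
~((x_2 | x_1) | ((x_2 -> x_2) <-> (x_1 -> x_1))) = ~1 = 0

0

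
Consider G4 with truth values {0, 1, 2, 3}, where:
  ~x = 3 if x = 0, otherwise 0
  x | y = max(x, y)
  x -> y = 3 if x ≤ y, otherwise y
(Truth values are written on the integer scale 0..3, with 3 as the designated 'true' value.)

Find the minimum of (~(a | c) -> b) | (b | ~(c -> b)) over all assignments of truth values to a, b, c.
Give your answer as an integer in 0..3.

0

Take a = 0, b = 0, c = 0:
a | c = 0 | 0 = 0
~(a | c) = ~0 = 3
~(a | c) -> b = 3 -> 0 = 0
c -> b = 0 -> 0 = 3
~(c -> b) = ~3 = 0
b | ~(c -> b) = 0 | 0 = 0
(~(a | c) -> b) | (b | ~(c -> b)) = 0 | 0 = 0
No assignment yields a value below 0, so this is the minimum.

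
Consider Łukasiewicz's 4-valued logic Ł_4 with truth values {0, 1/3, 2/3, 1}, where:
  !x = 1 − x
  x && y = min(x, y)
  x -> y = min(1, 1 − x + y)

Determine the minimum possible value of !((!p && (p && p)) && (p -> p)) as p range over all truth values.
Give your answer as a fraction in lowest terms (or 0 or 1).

2/3

Take p = 1/3:
!p = !1/3 = 2/3
p && p = 1/3 && 1/3 = 1/3
!p && (p && p) = 2/3 && 1/3 = 1/3
p -> p = 1/3 -> 1/3 = 1
(!p && (p && p)) && (p -> p) = 1/3 && 1 = 1/3
!((!p && (p && p)) && (p -> p)) = !1/3 = 2/3
No assignment yields a value below 2/3, so this is the minimum.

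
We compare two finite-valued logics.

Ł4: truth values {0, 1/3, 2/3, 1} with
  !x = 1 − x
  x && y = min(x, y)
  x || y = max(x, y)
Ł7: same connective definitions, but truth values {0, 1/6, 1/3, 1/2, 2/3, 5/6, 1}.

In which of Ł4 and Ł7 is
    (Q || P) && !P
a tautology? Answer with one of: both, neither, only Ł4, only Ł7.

In Ł4: at P = 0, Q = 0 the value is 0 — not a tautology.
In Ł7: at P = 0, Q = 0 the value is 0 — not a tautology.

neither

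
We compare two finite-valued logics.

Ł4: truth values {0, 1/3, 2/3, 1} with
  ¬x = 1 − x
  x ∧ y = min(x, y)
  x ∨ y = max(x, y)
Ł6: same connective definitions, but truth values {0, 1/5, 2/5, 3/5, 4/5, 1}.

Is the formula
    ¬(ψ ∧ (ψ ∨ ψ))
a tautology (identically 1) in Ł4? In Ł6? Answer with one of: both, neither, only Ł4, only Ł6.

neither

In Ł4: at ψ = 1/3 the value is 2/3 — not a tautology.
In Ł6: at ψ = 1/5 the value is 4/5 — not a tautology.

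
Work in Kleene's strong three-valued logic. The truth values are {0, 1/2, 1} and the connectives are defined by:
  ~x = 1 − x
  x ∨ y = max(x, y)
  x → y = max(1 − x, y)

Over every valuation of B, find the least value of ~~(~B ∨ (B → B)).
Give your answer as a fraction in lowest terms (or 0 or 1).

1/2

Take B = 1/2:
~B = ~1/2 = 1/2
B → B = 1/2 → 1/2 = 1/2
~B ∨ (B → B) = 1/2 ∨ 1/2 = 1/2
~(~B ∨ (B → B)) = ~1/2 = 1/2
~~(~B ∨ (B → B)) = ~1/2 = 1/2
No assignment yields a value below 1/2, so this is the minimum.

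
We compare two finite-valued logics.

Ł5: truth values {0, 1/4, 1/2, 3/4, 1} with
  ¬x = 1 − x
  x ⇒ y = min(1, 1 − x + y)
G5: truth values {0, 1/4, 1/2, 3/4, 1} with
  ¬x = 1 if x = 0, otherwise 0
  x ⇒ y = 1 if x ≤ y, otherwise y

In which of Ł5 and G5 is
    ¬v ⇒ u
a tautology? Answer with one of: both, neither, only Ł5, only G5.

neither

In Ł5: at u = 0, v = 0 the value is 0 — not a tautology.
In G5: at u = 0, v = 0 the value is 0 — not a tautology.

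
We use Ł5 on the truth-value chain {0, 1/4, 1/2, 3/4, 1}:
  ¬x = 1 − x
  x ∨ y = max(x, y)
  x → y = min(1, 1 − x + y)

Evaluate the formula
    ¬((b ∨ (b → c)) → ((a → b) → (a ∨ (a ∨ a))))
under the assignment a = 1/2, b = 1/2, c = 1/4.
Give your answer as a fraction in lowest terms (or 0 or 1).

b → c = 1/2 → 1/4 = 3/4
b ∨ (b → c) = 1/2 ∨ 3/4 = 3/4
a → b = 1/2 → 1/2 = 1
a ∨ a = 1/2 ∨ 1/2 = 1/2
a ∨ (a ∨ a) = 1/2 ∨ 1/2 = 1/2
(a → b) → (a ∨ (a ∨ a)) = 1 → 1/2 = 1/2
(b ∨ (b → c)) → ((a → b) → (a ∨ (a ∨ a))) = 3/4 → 1/2 = 3/4
¬((b ∨ (b → c)) → ((a → b) → (a ∨ (a ∨ a)))) = ¬3/4 = 1/4

1/4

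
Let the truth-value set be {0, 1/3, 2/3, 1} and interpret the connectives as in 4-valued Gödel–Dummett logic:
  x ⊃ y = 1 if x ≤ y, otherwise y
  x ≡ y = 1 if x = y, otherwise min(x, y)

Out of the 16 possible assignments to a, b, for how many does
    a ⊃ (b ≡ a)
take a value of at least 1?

10

a = 0, b = 0 ↦ 1  ≥
a = 0, b = 1/3 ↦ 1  ≥
a = 0, b = 2/3 ↦ 1  ≥
a = 0, b = 1 ↦ 1  ≥
a = 1/3, b = 0 ↦ 0  <
a = 1/3, b = 1/3 ↦ 1  ≥
a = 1/3, b = 2/3 ↦ 1  ≥
a = 1/3, b = 1 ↦ 1  ≥
a = 2/3, b = 0 ↦ 0  <
a = 2/3, b = 1/3 ↦ 1/3  <
a = 2/3, b = 2/3 ↦ 1  ≥
a = 2/3, b = 1 ↦ 1  ≥
a = 1, b = 0 ↦ 0  <
a = 1, b = 1/3 ↦ 1/3  <
a = 1, b = 2/3 ↦ 2/3  <
a = 1, b = 1 ↦ 1  ≥
So 10 of the 16 assignments meet the threshold.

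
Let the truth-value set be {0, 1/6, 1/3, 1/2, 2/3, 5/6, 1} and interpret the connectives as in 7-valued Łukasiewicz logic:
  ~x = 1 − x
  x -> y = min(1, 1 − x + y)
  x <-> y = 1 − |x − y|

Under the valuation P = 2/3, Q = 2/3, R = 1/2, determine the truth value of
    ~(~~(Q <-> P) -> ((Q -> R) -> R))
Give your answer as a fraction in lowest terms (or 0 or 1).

1/3

Q <-> P = 2/3 <-> 2/3 = 1
~(Q <-> P) = ~1 = 0
~~(Q <-> P) = ~0 = 1
Q -> R = 2/3 -> 1/2 = 5/6
(Q -> R) -> R = 5/6 -> 1/2 = 2/3
~~(Q <-> P) -> ((Q -> R) -> R) = 1 -> 2/3 = 2/3
~(~~(Q <-> P) -> ((Q -> R) -> R)) = ~2/3 = 1/3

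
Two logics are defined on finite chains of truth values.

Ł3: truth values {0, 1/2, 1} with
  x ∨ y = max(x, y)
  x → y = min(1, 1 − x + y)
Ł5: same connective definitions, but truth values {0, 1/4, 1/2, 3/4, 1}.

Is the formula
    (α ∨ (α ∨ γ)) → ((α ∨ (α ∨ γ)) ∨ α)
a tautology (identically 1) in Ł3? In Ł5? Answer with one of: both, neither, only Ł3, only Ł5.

both

In Ł3: every assignment gives 1 — tautology.
In Ł5: every assignment gives 1 — tautology.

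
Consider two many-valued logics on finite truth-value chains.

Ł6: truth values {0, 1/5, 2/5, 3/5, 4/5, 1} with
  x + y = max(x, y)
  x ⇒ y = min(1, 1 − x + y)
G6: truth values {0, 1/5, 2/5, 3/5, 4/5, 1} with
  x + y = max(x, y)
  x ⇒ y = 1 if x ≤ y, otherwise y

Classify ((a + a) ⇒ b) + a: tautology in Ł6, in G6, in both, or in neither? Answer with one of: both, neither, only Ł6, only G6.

neither

In Ł6: at a = 1/5, b = 0 the value is 4/5 — not a tautology.
In G6: at a = 1/5, b = 0 the value is 1/5 — not a tautology.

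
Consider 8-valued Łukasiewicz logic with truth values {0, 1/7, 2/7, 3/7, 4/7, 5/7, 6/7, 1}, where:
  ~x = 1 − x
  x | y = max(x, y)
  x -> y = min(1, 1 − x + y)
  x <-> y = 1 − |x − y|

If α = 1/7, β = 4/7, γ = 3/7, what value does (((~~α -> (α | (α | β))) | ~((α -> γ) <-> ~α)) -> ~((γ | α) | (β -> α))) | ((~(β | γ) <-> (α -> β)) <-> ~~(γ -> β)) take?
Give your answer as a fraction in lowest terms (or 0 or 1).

~α = ~1/7 = 6/7
~~α = ~6/7 = 1/7
α | β = 1/7 | 4/7 = 4/7
α | (α | β) = 1/7 | 4/7 = 4/7
~~α -> (α | (α | β)) = 1/7 -> 4/7 = 1
α -> γ = 1/7 -> 3/7 = 1
~α = ~1/7 = 6/7
(α -> γ) <-> ~α = 1 <-> 6/7 = 6/7
~((α -> γ) <-> ~α) = ~6/7 = 1/7
(~~α -> (α | (α | β))) | ~((α -> γ) <-> ~α) = 1 | 1/7 = 1
γ | α = 3/7 | 1/7 = 3/7
β -> α = 4/7 -> 1/7 = 4/7
(γ | α) | (β -> α) = 3/7 | 4/7 = 4/7
~((γ | α) | (β -> α)) = ~4/7 = 3/7
((~~α -> (α | (α | β))) | ~((α -> γ) <-> ~α)) -> ~((γ | α) | (β -> α)) = 1 -> 3/7 = 3/7
β | γ = 4/7 | 3/7 = 4/7
~(β | γ) = ~4/7 = 3/7
α -> β = 1/7 -> 4/7 = 1
~(β | γ) <-> (α -> β) = 3/7 <-> 1 = 3/7
γ -> β = 3/7 -> 4/7 = 1
~(γ -> β) = ~1 = 0
~~(γ -> β) = ~0 = 1
(~(β | γ) <-> (α -> β)) <-> ~~(γ -> β) = 3/7 <-> 1 = 3/7
(((~~α -> (α | (α | β))) | ~((α -> γ) <-> ~α)) -> ~((γ | α) | (β -> α))) | ((~(β | γ) <-> (α -> β)) <-> ~~(γ -> β)) = 3/7 | 3/7 = 3/7

3/7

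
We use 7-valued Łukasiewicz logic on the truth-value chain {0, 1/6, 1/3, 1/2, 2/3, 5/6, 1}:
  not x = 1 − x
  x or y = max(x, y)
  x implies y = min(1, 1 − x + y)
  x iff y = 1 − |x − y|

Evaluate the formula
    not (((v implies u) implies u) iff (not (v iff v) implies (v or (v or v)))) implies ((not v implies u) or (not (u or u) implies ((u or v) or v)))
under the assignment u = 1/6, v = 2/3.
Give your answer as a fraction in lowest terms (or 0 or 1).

v implies u = 2/3 implies 1/6 = 1/2
(v implies u) implies u = 1/2 implies 1/6 = 2/3
v iff v = 2/3 iff 2/3 = 1
not (v iff v) = not 1 = 0
v or v = 2/3 or 2/3 = 2/3
v or (v or v) = 2/3 or 2/3 = 2/3
not (v iff v) implies (v or (v or v)) = 0 implies 2/3 = 1
((v implies u) implies u) iff (not (v iff v) implies (v or (v or v))) = 2/3 iff 1 = 2/3
not (((v implies u) implies u) iff (not (v iff v) implies (v or (v or v)))) = not 2/3 = 1/3
not v = not 2/3 = 1/3
not v implies u = 1/3 implies 1/6 = 5/6
u or u = 1/6 or 1/6 = 1/6
not (u or u) = not 1/6 = 5/6
u or v = 1/6 or 2/3 = 2/3
(u or v) or v = 2/3 or 2/3 = 2/3
not (u or u) implies ((u or v) or v) = 5/6 implies 2/3 = 5/6
(not v implies u) or (not (u or u) implies ((u or v) or v)) = 5/6 or 5/6 = 5/6
not (((v implies u) implies u) iff (not (v iff v) implies (v or (v or v)))) implies ((not v implies u) or (not (u or u) implies ((u or v) or v))) = 1/3 implies 5/6 = 1

1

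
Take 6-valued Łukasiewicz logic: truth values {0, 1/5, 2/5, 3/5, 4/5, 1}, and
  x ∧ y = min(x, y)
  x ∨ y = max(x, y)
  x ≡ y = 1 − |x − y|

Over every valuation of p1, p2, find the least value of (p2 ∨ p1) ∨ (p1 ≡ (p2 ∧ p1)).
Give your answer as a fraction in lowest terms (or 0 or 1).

Take p1 = 2/5, p2 = 0:
p2 ∨ p1 = 0 ∨ 2/5 = 2/5
p2 ∧ p1 = 0 ∧ 2/5 = 0
p1 ≡ (p2 ∧ p1) = 2/5 ≡ 0 = 3/5
(p2 ∨ p1) ∨ (p1 ≡ (p2 ∧ p1)) = 2/5 ∨ 3/5 = 3/5
No assignment yields a value below 3/5, so this is the minimum.

3/5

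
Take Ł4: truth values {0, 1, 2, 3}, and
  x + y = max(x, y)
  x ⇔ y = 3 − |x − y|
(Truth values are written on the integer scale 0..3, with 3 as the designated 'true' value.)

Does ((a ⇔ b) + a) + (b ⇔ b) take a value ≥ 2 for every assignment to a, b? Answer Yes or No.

a = 0, b = 0 ↦ 3
a = 0, b = 1 ↦ 3
a = 0, b = 2 ↦ 3
a = 0, b = 3 ↦ 3
a = 1, b = 0 ↦ 3
a = 1, b = 1 ↦ 3
a = 1, b = 2 ↦ 3
a = 1, b = 3 ↦ 3
a = 2, b = 0 ↦ 3
a = 2, b = 1 ↦ 3
a = 2, b = 2 ↦ 3
a = 2, b = 3 ↦ 3
a = 3, b = 0 ↦ 3
a = 3, b = 1 ↦ 3
a = 3, b = 2 ↦ 3
a = 3, b = 3 ↦ 3
Every assignment gives a value ≥ 2.

Yes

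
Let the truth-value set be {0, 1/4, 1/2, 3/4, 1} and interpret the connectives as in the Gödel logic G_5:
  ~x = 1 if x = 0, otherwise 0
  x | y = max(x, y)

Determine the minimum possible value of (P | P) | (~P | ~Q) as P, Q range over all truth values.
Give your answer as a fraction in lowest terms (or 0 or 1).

Take P = 1/4, Q = 1/4:
P | P = 1/4 | 1/4 = 1/4
~P = ~1/4 = 0
~Q = ~1/4 = 0
~P | ~Q = 0 | 0 = 0
(P | P) | (~P | ~Q) = 1/4 | 0 = 1/4
No assignment yields a value below 1/4, so this is the minimum.

1/4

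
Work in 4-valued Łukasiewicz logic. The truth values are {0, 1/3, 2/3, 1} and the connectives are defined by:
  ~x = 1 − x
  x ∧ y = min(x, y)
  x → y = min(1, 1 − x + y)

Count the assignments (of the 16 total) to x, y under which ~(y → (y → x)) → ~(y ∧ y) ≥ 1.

x = 0, y = 0 ↦ 1  ≥
x = 0, y = 1/3 ↦ 1  ≥
x = 0, y = 2/3 ↦ 1  ≥
x = 0, y = 1 ↦ 0  <
x = 1/3, y = 0 ↦ 1  ≥
x = 1/3, y = 1/3 ↦ 1  ≥
x = 1/3, y = 2/3 ↦ 1  ≥
x = 1/3, y = 1 ↦ 1/3  <
x = 2/3, y = 0 ↦ 1  ≥
x = 2/3, y = 1/3 ↦ 1  ≥
x = 2/3, y = 2/3 ↦ 1  ≥
x = 2/3, y = 1 ↦ 2/3  <
x = 1, y = 0 ↦ 1  ≥
x = 1, y = 1/3 ↦ 1  ≥
x = 1, y = 2/3 ↦ 1  ≥
x = 1, y = 1 ↦ 1  ≥
So 13 of the 16 assignments meet the threshold.

13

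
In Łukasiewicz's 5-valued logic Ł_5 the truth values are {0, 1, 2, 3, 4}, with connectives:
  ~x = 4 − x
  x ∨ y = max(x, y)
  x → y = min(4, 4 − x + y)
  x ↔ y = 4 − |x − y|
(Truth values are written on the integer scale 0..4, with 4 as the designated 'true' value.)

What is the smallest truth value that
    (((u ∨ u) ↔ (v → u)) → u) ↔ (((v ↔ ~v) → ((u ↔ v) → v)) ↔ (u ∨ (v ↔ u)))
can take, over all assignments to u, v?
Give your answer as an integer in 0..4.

Take u = 2, v = 0:
u ∨ u = 2 ∨ 2 = 2
v → u = 0 → 2 = 4
(u ∨ u) ↔ (v → u) = 2 ↔ 4 = 2
((u ∨ u) ↔ (v → u)) → u = 2 → 2 = 4
~v = ~0 = 4
v ↔ ~v = 0 ↔ 4 = 0
u ↔ v = 2 ↔ 0 = 2
(u ↔ v) → v = 2 → 0 = 2
(v ↔ ~v) → ((u ↔ v) → v) = 0 → 2 = 4
v ↔ u = 0 ↔ 2 = 2
u ∨ (v ↔ u) = 2 ∨ 2 = 2
((v ↔ ~v) → ((u ↔ v) → v)) ↔ (u ∨ (v ↔ u)) = 4 ↔ 2 = 2
(((u ∨ u) ↔ (v → u)) → u) ↔ (((v ↔ ~v) → ((u ↔ v) → v)) ↔ (u ∨ (v ↔ u))) = 4 ↔ 2 = 2
No assignment yields a value below 2, so this is the minimum.

2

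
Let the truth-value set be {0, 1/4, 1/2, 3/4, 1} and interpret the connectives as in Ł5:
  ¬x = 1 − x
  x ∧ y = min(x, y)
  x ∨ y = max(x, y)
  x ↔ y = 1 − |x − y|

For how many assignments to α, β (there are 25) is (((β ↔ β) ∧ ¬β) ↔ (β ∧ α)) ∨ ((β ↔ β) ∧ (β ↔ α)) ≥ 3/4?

18

value 1: 9 assignments (counts)
value 3/4: 9 assignments (counts)
value 1/2: 5 assignments
value 1/4: 1 assignment
value 0: 1 assignment
So 18 of the 25 assignments meet the threshold.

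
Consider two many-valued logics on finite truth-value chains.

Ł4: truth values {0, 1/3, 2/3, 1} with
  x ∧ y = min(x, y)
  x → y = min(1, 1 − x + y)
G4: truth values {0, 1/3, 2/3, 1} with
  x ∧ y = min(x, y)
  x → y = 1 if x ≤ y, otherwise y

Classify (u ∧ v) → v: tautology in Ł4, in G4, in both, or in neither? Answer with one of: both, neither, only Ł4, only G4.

In Ł4: every assignment gives 1 — tautology.
In G4: every assignment gives 1 — tautology.

both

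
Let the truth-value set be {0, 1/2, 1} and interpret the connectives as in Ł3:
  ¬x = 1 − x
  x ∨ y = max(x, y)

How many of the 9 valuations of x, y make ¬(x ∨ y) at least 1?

x = 0, y = 0 ↦ 1  ≥
x = 0, y = 1/2 ↦ 1/2  <
x = 0, y = 1 ↦ 0  <
x = 1/2, y = 0 ↦ 1/2  <
x = 1/2, y = 1/2 ↦ 1/2  <
x = 1/2, y = 1 ↦ 0  <
x = 1, y = 0 ↦ 0  <
x = 1, y = 1/2 ↦ 0  <
x = 1, y = 1 ↦ 0  <
So 1 of the 9 assignments meets the threshold.

1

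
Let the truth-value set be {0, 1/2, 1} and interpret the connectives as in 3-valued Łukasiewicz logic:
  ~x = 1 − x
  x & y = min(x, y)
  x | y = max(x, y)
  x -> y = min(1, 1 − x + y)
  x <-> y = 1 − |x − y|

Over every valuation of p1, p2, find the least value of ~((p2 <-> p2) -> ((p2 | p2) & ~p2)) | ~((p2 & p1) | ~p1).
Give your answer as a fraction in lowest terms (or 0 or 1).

Take p1 = 0, p2 = 1/2:
p2 <-> p2 = 1/2 <-> 1/2 = 1
p2 | p2 = 1/2 | 1/2 = 1/2
~p2 = ~1/2 = 1/2
(p2 | p2) & ~p2 = 1/2 & 1/2 = 1/2
(p2 <-> p2) -> ((p2 | p2) & ~p2) = 1 -> 1/2 = 1/2
~((p2 <-> p2) -> ((p2 | p2) & ~p2)) = ~1/2 = 1/2
p2 & p1 = 1/2 & 0 = 0
~p1 = ~0 = 1
(p2 & p1) | ~p1 = 0 | 1 = 1
~((p2 & p1) | ~p1) = ~1 = 0
~((p2 <-> p2) -> ((p2 | p2) & ~p2)) | ~((p2 & p1) | ~p1) = 1/2 | 0 = 1/2
No assignment yields a value below 1/2, so this is the minimum.

1/2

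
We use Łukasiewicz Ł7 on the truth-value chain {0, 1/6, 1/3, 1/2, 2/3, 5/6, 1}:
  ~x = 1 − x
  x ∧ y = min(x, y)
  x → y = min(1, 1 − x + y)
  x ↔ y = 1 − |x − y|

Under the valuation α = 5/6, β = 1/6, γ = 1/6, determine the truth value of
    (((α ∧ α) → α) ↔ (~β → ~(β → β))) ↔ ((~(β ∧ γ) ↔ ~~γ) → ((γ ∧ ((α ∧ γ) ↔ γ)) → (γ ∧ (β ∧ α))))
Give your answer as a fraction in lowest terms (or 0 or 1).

α ∧ α = 5/6 ∧ 5/6 = 5/6
(α ∧ α) → α = 5/6 → 5/6 = 1
~β = ~1/6 = 5/6
β → β = 1/6 → 1/6 = 1
~(β → β) = ~1 = 0
~β → ~(β → β) = 5/6 → 0 = 1/6
((α ∧ α) → α) ↔ (~β → ~(β → β)) = 1 ↔ 1/6 = 1/6
β ∧ γ = 1/6 ∧ 1/6 = 1/6
~(β ∧ γ) = ~1/6 = 5/6
~γ = ~1/6 = 5/6
~~γ = ~5/6 = 1/6
~(β ∧ γ) ↔ ~~γ = 5/6 ↔ 1/6 = 1/3
α ∧ γ = 5/6 ∧ 1/6 = 1/6
(α ∧ γ) ↔ γ = 1/6 ↔ 1/6 = 1
γ ∧ ((α ∧ γ) ↔ γ) = 1/6 ∧ 1 = 1/6
β ∧ α = 1/6 ∧ 5/6 = 1/6
γ ∧ (β ∧ α) = 1/6 ∧ 1/6 = 1/6
(γ ∧ ((α ∧ γ) ↔ γ)) → (γ ∧ (β ∧ α)) = 1/6 → 1/6 = 1
(~(β ∧ γ) ↔ ~~γ) → ((γ ∧ ((α ∧ γ) ↔ γ)) → (γ ∧ (β ∧ α))) = 1/3 → 1 = 1
(((α ∧ α) → α) ↔ (~β → ~(β → β))) ↔ ((~(β ∧ γ) ↔ ~~γ) → ((γ ∧ ((α ∧ γ) ↔ γ)) → (γ ∧ (β ∧ α)))) = 1/6 ↔ 1 = 1/6

1/6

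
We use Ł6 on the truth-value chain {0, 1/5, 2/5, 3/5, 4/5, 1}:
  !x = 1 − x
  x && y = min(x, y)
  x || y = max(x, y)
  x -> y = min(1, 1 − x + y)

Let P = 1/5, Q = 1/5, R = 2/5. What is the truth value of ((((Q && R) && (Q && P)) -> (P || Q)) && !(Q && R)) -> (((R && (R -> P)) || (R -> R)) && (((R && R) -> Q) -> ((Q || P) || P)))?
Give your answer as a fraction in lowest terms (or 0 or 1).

3/5

Q && R = 1/5 && 2/5 = 1/5
Q && P = 1/5 && 1/5 = 1/5
(Q && R) && (Q && P) = 1/5 && 1/5 = 1/5
P || Q = 1/5 || 1/5 = 1/5
((Q && R) && (Q && P)) -> (P || Q) = 1/5 -> 1/5 = 1
Q && R = 1/5 && 2/5 = 1/5
!(Q && R) = !1/5 = 4/5
(((Q && R) && (Q && P)) -> (P || Q)) && !(Q && R) = 1 && 4/5 = 4/5
R -> P = 2/5 -> 1/5 = 4/5
R && (R -> P) = 2/5 && 4/5 = 2/5
R -> R = 2/5 -> 2/5 = 1
(R && (R -> P)) || (R -> R) = 2/5 || 1 = 1
R && R = 2/5 && 2/5 = 2/5
(R && R) -> Q = 2/5 -> 1/5 = 4/5
Q || P = 1/5 || 1/5 = 1/5
(Q || P) || P = 1/5 || 1/5 = 1/5
((R && R) -> Q) -> ((Q || P) || P) = 4/5 -> 1/5 = 2/5
((R && (R -> P)) || (R -> R)) && (((R && R) -> Q) -> ((Q || P) || P)) = 1 && 2/5 = 2/5
((((Q && R) && (Q && P)) -> (P || Q)) && !(Q && R)) -> (((R && (R -> P)) || (R -> R)) && (((R && R) -> Q) -> ((Q || P) || P))) = 4/5 -> 2/5 = 3/5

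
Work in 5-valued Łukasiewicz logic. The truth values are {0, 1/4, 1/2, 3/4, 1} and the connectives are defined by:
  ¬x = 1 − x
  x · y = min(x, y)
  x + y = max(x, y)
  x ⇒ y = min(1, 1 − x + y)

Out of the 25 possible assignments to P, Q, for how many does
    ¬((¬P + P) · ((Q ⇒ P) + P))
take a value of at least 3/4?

3

value 1: 1 assignment (counts)
value 3/4: 2 assignments (counts)
value 1/2: 7 assignments
value 1/4: 9 assignments
value 0: 6 assignments
So 3 of the 25 assignments meet the threshold.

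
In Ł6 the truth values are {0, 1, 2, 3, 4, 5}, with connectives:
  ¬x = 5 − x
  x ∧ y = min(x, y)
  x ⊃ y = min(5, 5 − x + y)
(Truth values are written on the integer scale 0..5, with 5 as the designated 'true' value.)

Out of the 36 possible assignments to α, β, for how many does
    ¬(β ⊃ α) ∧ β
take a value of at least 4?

3

value 5: 1 assignment (counts)
value 4: 2 assignments (counts)
value 3: 3 assignments
value 2: 4 assignments
value 1: 5 assignments
value 0: 21 assignments
So 3 of the 36 assignments meet the threshold.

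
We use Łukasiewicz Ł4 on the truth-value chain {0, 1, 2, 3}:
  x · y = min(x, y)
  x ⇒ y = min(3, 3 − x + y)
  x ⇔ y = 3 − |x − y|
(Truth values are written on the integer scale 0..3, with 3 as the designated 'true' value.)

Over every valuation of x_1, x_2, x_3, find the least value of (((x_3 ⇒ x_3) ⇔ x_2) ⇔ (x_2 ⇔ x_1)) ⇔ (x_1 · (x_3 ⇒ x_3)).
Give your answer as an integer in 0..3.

Take x_1 = 0, x_2 = 1, x_3 = 0:
x_3 ⇒ x_3 = 0 ⇒ 0 = 3
(x_3 ⇒ x_3) ⇔ x_2 = 3 ⇔ 1 = 1
x_2 ⇔ x_1 = 1 ⇔ 0 = 2
((x_3 ⇒ x_3) ⇔ x_2) ⇔ (x_2 ⇔ x_1) = 1 ⇔ 2 = 2
x_3 ⇒ x_3 = 0 ⇒ 0 = 3
x_1 · (x_3 ⇒ x_3) = 0 · 3 = 0
(((x_3 ⇒ x_3) ⇔ x_2) ⇔ (x_2 ⇔ x_1)) ⇔ (x_1 · (x_3 ⇒ x_3)) = 2 ⇔ 0 = 1
No assignment yields a value below 1, so this is the minimum.

1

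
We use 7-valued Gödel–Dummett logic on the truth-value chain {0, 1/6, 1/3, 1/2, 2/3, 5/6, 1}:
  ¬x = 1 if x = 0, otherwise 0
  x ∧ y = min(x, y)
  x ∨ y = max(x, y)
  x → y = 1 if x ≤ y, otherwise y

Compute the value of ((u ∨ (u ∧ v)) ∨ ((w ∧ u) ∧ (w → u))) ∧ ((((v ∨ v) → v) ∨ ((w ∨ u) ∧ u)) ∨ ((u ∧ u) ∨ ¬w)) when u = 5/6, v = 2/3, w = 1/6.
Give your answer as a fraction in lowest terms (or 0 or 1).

5/6

u ∧ v = 5/6 ∧ 2/3 = 2/3
u ∨ (u ∧ v) = 5/6 ∨ 2/3 = 5/6
w ∧ u = 1/6 ∧ 5/6 = 1/6
w → u = 1/6 → 5/6 = 1
(w ∧ u) ∧ (w → u) = 1/6 ∧ 1 = 1/6
(u ∨ (u ∧ v)) ∨ ((w ∧ u) ∧ (w → u)) = 5/6 ∨ 1/6 = 5/6
v ∨ v = 2/3 ∨ 2/3 = 2/3
(v ∨ v) → v = 2/3 → 2/3 = 1
w ∨ u = 1/6 ∨ 5/6 = 5/6
(w ∨ u) ∧ u = 5/6 ∧ 5/6 = 5/6
((v ∨ v) → v) ∨ ((w ∨ u) ∧ u) = 1 ∨ 5/6 = 1
u ∧ u = 5/6 ∧ 5/6 = 5/6
¬w = ¬1/6 = 0
(u ∧ u) ∨ ¬w = 5/6 ∨ 0 = 5/6
(((v ∨ v) → v) ∨ ((w ∨ u) ∧ u)) ∨ ((u ∧ u) ∨ ¬w) = 1 ∨ 5/6 = 1
((u ∨ (u ∧ v)) ∨ ((w ∧ u) ∧ (w → u))) ∧ ((((v ∨ v) → v) ∨ ((w ∨ u) ∧ u)) ∨ ((u ∧ u) ∨ ¬w)) = 5/6 ∧ 1 = 5/6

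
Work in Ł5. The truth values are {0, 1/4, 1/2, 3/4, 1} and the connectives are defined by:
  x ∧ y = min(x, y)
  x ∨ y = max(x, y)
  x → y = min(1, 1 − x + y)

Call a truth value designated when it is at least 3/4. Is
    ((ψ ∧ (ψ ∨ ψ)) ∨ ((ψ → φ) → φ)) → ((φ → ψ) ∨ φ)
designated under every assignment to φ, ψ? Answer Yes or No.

Yes

At φ = 0, ψ = 1/4, for instance:
ψ ∨ ψ = 1/4 ∨ 1/4 = 1/4
ψ ∧ (ψ ∨ ψ) = 1/4 ∧ 1/4 = 1/4
ψ → φ = 1/4 → 0 = 3/4
(ψ → φ) → φ = 3/4 → 0 = 1/4
(ψ ∧ (ψ ∨ ψ)) ∨ ((ψ → φ) → φ) = 1/4 ∨ 1/4 = 1/4
φ → ψ = 0 → 1/4 = 1
(φ → ψ) ∨ φ = 1 ∨ 0 = 1
((ψ ∧ (ψ ∨ ψ)) ∨ ((ψ → φ) → φ)) → ((φ → ψ) ∨ φ) = 1/4 → 1 = 1
and checking the remaining 24 assignments likewise gives ≥ 3/4 in every case.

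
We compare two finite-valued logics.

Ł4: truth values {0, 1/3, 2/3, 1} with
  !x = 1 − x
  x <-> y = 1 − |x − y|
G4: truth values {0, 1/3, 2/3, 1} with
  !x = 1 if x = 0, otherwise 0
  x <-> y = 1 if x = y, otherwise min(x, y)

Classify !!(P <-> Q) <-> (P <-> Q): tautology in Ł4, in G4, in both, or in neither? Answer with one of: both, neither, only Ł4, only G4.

In Ł4: every assignment gives 1 — tautology.
In G4: at P = 1/3, Q = 2/3 the value is 1/3 — not a tautology.

only Ł4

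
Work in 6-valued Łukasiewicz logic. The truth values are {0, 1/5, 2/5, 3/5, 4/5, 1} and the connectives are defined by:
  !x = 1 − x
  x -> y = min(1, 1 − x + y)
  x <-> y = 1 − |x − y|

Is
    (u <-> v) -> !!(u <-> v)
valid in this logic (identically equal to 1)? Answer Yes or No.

Yes

At u = 3/5, v = 1, for instance:
u <-> v = 3/5 <-> 1 = 3/5
!(u <-> v) = !3/5 = 2/5
!!(u <-> v) = !2/5 = 3/5
(u <-> v) -> !!(u <-> v) = 3/5 -> 3/5 = 1
and checking the remaining 35 assignments likewise gives ≥ 1 in every case.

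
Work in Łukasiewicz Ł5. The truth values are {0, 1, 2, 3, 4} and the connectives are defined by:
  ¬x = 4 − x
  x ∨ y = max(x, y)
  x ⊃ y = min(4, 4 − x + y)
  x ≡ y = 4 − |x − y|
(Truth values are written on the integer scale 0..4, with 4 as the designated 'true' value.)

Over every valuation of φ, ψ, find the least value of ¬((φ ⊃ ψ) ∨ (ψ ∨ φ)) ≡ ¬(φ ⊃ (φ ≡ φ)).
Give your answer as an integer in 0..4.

Take φ = 2, ψ = 0:
φ ⊃ ψ = 2 ⊃ 0 = 2
ψ ∨ φ = 0 ∨ 2 = 2
(φ ⊃ ψ) ∨ (ψ ∨ φ) = 2 ∨ 2 = 2
¬((φ ⊃ ψ) ∨ (ψ ∨ φ)) = ¬2 = 2
φ ≡ φ = 2 ≡ 2 = 4
φ ⊃ (φ ≡ φ) = 2 ⊃ 4 = 4
¬(φ ⊃ (φ ≡ φ)) = ¬4 = 0
¬((φ ⊃ ψ) ∨ (ψ ∨ φ)) ≡ ¬(φ ⊃ (φ ≡ φ)) = 2 ≡ 0 = 2
No assignment yields a value below 2, so this is the minimum.

2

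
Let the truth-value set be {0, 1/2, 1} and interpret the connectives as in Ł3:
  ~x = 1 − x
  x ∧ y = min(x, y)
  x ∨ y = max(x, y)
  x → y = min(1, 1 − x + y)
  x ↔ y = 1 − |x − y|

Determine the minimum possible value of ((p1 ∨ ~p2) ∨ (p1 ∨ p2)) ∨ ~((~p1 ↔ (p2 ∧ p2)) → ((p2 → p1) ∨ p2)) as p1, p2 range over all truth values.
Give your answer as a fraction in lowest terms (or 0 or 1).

Take p1 = 0, p2 = 1/2:
~p2 = ~1/2 = 1/2
p1 ∨ ~p2 = 0 ∨ 1/2 = 1/2
p1 ∨ p2 = 0 ∨ 1/2 = 1/2
(p1 ∨ ~p2) ∨ (p1 ∨ p2) = 1/2 ∨ 1/2 = 1/2
~p1 = ~0 = 1
p2 ∧ p2 = 1/2 ∧ 1/2 = 1/2
~p1 ↔ (p2 ∧ p2) = 1 ↔ 1/2 = 1/2
p2 → p1 = 1/2 → 0 = 1/2
(p2 → p1) ∨ p2 = 1/2 ∨ 1/2 = 1/2
(~p1 ↔ (p2 ∧ p2)) → ((p2 → p1) ∨ p2) = 1/2 → 1/2 = 1
~((~p1 ↔ (p2 ∧ p2)) → ((p2 → p1) ∨ p2)) = ~1 = 0
((p1 ∨ ~p2) ∨ (p1 ∨ p2)) ∨ ~((~p1 ↔ (p2 ∧ p2)) → ((p2 → p1) ∨ p2)) = 1/2 ∨ 0 = 1/2
No assignment yields a value below 1/2, so this is the minimum.

1/2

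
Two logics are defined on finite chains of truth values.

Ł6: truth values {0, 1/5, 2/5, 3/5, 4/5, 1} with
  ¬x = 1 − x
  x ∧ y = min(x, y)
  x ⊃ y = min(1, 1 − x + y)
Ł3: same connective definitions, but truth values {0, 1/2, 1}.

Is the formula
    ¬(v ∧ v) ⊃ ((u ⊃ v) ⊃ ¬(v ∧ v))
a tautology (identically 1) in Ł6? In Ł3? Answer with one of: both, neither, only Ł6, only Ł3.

both

In Ł6: every assignment gives 1 — tautology.
In Ł3: every assignment gives 1 — tautology.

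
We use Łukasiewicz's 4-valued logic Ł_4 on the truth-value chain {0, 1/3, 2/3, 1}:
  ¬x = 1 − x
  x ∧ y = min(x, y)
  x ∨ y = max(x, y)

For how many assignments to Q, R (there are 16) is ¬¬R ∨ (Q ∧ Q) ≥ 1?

Q = 0, R = 0 ↦ 0  <
Q = 0, R = 1/3 ↦ 1/3  <
Q = 0, R = 2/3 ↦ 2/3  <
Q = 0, R = 1 ↦ 1  ≥
Q = 1/3, R = 0 ↦ 1/3  <
Q = 1/3, R = 1/3 ↦ 1/3  <
Q = 1/3, R = 2/3 ↦ 2/3  <
Q = 1/3, R = 1 ↦ 1  ≥
Q = 2/3, R = 0 ↦ 2/3  <
Q = 2/3, R = 1/3 ↦ 2/3  <
Q = 2/3, R = 2/3 ↦ 2/3  <
Q = 2/3, R = 1 ↦ 1  ≥
Q = 1, R = 0 ↦ 1  ≥
Q = 1, R = 1/3 ↦ 1  ≥
Q = 1, R = 2/3 ↦ 1  ≥
Q = 1, R = 1 ↦ 1  ≥
So 7 of the 16 assignments meet the threshold.

7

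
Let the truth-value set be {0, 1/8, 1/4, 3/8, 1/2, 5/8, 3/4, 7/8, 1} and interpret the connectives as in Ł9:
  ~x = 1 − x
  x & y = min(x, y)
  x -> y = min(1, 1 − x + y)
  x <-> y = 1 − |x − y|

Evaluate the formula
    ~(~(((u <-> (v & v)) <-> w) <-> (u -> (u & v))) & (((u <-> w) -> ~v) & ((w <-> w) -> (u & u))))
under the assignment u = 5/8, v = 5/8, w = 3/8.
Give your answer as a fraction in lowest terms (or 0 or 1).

v & v = 5/8 & 5/8 = 5/8
u <-> (v & v) = 5/8 <-> 5/8 = 1
(u <-> (v & v)) <-> w = 1 <-> 3/8 = 3/8
u & v = 5/8 & 5/8 = 5/8
u -> (u & v) = 5/8 -> 5/8 = 1
((u <-> (v & v)) <-> w) <-> (u -> (u & v)) = 3/8 <-> 1 = 3/8
~(((u <-> (v & v)) <-> w) <-> (u -> (u & v))) = ~3/8 = 5/8
u <-> w = 5/8 <-> 3/8 = 3/4
~v = ~5/8 = 3/8
(u <-> w) -> ~v = 3/4 -> 3/8 = 5/8
w <-> w = 3/8 <-> 3/8 = 1
u & u = 5/8 & 5/8 = 5/8
(w <-> w) -> (u & u) = 1 -> 5/8 = 5/8
((u <-> w) -> ~v) & ((w <-> w) -> (u & u)) = 5/8 & 5/8 = 5/8
~(((u <-> (v & v)) <-> w) <-> (u -> (u & v))) & (((u <-> w) -> ~v) & ((w <-> w) -> (u & u))) = 5/8 & 5/8 = 5/8
~(~(((u <-> (v & v)) <-> w) <-> (u -> (u & v))) & (((u <-> w) -> ~v) & ((w <-> w) -> (u & u)))) = ~5/8 = 3/8

3/8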